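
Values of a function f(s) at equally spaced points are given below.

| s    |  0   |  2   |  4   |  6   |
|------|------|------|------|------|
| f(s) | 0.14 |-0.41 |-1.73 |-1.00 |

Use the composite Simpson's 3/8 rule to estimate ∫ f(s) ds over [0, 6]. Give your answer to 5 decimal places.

-5.46000

h = 2, n = 3.
(3h/8)·[y₀ + 3y₁ + 3y₂ + y₃] = 0.75·(-7.28) = -5.46000.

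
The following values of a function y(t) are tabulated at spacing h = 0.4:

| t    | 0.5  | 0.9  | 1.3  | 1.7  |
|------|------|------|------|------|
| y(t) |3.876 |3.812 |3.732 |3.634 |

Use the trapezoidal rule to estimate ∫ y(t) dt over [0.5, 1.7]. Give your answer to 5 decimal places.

h = 0.4, n = 3.
(h/2)·[y₀ + 2y₁ + 2y₂ + y₃] = 0.2·(22.598) = 4.51960.

4.51960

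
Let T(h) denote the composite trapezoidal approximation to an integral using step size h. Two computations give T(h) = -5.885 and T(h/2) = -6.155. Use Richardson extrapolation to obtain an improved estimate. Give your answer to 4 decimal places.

R = (4·T(h/2) − T(h)) / 3 = (4·(-6.155) − (-5.885))/3 = (-18.735)/3 = -6.2450.

-6.2450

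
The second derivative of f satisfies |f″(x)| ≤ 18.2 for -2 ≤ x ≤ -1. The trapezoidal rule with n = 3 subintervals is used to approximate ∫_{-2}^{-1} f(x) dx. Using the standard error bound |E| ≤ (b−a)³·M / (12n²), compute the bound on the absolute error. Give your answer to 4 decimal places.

|E| ≤ (1)³·18.2 / (12·3²) = 18.2/108 = 0.1685.

0.1685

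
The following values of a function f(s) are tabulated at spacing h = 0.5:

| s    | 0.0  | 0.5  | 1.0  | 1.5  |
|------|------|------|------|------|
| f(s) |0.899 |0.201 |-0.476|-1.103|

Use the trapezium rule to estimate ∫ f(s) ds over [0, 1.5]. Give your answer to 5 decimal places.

h = 0.5, n = 3.
(h/2)·[y₀ + 2y₁ + 2y₂ + y₃] = 0.25·(-0.754) = -0.18850.

-0.18850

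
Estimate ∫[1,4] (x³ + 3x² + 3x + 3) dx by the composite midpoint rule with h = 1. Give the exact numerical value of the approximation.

155.625

h = (4 − 1)/3 = 1.
Midpoints m₁,…,m₃ = 1.5, 2.5, 3.5.
f(m₁)=17.625, f(m₂)=44.875, f(m₃)=93.125.
h·[f(m₁) + f(m₂) + f(m₃)] = 1·(155.625) = 155.625.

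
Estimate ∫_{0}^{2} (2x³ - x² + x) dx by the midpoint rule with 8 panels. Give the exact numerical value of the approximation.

h = (2 − 0)/8 = 0.25.
Midpoints m₁,…,m₈ = 0.125, 0.375, 0.625, 0.875, 1.125, 1.375, 1.625, 1.875.
f(m₁)=0.11328125, f(m₂)=0.33984375, f(m₃)=0.72265625, f(m₄)=1.44921875, f(m₅)=2.70703125, f(m₆)=4.68359375, f(m₇)=7.56640625, f(m₈)=11.54296875.
h·[f(m₁) + f(m₂) + f(m₃) + f(m₄) + f(m₅) + f(m₆) + f(m₇) + f(m₈)] = 0.25·(29.125) = 7.28125.

7.28125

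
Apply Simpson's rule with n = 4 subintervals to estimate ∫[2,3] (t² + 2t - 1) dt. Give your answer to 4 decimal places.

10.3333

h = (3 − 2)/4 = 0.25.
Nodes t₀,…,t₄ = 2, 2.25, 2.5, 2.75, 3.
f(t) = t² + 2t - 1: f₀=7, f₁=8.5625, f₂=10.25, f₃=12.0625, f₄=14.
(h/3)·[f₀ + 4f₁ + 2f₂ + 4f₃ + f₄] = 0.083333·(124) = 10.3333.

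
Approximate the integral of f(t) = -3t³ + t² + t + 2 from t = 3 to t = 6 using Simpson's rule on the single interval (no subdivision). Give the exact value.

-828.75

S = (b−a)/6 · [f(3) + 4f(4.5) + f(6)] = 0.5·[(-67) + 4·(-246.625) + (-604)] = -828.75.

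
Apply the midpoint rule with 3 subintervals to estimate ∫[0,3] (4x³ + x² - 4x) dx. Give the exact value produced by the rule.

67.25

h = (3 − 0)/3 = 1.
Midpoints m₁,…,m₃ = 0.5, 1.5, 2.5.
f(m₁)=-1.25, f(m₂)=9.75, f(m₃)=58.75.
h·[f(m₁) + f(m₂) + f(m₃)] = 1·(67.25) = 67.25.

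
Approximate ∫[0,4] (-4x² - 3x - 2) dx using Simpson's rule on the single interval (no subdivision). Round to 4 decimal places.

-117.3333

S = (b−a)/6 · [f(0) + 4f(2) + f(4)] = 0.666667·[(-2) + 4·(-24) + (-78)] = -117.3333.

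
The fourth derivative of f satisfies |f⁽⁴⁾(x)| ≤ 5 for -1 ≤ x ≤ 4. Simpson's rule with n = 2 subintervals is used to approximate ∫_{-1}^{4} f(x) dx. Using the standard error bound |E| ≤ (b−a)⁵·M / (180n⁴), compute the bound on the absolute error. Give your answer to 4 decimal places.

|E| ≤ (5)⁵·5 / (180·2⁴) = 15625/2880 = 5.4253.

5.4253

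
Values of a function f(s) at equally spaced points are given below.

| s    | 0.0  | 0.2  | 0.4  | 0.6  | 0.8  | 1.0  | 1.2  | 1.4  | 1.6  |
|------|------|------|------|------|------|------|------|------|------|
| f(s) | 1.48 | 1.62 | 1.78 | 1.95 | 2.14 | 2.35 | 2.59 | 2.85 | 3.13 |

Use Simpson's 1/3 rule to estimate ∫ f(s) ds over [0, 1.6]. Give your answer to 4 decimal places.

h = 0.2, n = 8.
(h/3)·[y₀ + 4y₁ + 2y₂ + 4y₃ + 2y₄ + 4y₅ + 2y₆ + 4y₇ + y₈] = 0.066667·(52.71) = 3.5140.

3.5140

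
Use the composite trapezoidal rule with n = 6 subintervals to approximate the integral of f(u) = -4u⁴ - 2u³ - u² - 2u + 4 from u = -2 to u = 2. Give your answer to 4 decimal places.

h = (2 − (-2))/6 = 0.666667.
Nodes u₀,…,u₆ = -2, -1.333333, -0.666667, 0, 0.666667, 1.333333, 2.
f(u) = -4u⁴ - 2u³ - u² - 2u + 4: f₀=-44, f₁=-3.012346, f₂=4.691358, f₃=4, f₄=0.839506, f₅=-17.827160, f₆=-84.
(h/2)·[f₀ + 2f₁ + 2f₂ + 2f₃ + 2f₄ + 2f₅ + f₆] = 0.333333·(-150.617284) = -50.2058.

-50.2058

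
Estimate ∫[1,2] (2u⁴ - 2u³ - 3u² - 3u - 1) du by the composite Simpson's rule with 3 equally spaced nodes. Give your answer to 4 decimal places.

-7.5833

h = (2 − 1)/2 = 0.5.
Nodes u₀,…,u₂ = 1, 1.5, 2.
f(u) = 2u⁴ - 2u³ - 3u² - 3u - 1: f₀=-7, f₁=-8.875, f₂=-3.
(h/3)·[f₀ + 4f₁ + f₂] = 0.166667·(-45.5) = -7.5833.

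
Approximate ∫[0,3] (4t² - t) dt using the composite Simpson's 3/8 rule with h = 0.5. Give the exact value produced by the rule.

31.5

h = (3 − 0)/6 = 0.5.
Nodes t₀,…,t₆ = 0, 0.5, 1, 1.5, 2, 2.5, 3.
f(t) = 4t² - t: f₀=0, f₁=0.5, f₂=3, f₃=7.5, f₄=14, f₅=22.5, f₆=33.
(3h/8)·[f₀ + 3f₁ + 3f₂ + 2f₃ + 3f₄ + 3f₅ + f₆] = 0.1875·(168) = 31.5.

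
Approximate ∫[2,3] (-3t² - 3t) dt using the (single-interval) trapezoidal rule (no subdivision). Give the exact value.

-27

T = (b−a)/2 · [f(2) + f(3)] = 0.5·[(-18) + (-36)] = -27.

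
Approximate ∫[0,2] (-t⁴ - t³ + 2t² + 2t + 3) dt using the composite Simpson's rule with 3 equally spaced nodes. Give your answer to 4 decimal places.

4.6667

h = (2 − 0)/2 = 1.
Nodes t₀,…,t₂ = 0, 1, 2.
f(t) = -t⁴ - t³ + 2t² + 2t + 3: f₀=3, f₁=5, f₂=-9.
(h/3)·[f₀ + 4f₁ + f₂] = 0.333333·(14) = 4.6667.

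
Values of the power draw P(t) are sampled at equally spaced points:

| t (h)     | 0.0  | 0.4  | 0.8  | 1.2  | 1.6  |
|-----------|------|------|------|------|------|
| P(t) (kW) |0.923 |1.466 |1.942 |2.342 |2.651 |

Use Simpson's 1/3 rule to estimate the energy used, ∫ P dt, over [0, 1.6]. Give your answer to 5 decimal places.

3.02533

h = 0.4, n = 4.
(h/3)·[y₀ + 4y₁ + 2y₂ + 4y₃ + y₄] = 0.133333·(22.690) = 3.02533.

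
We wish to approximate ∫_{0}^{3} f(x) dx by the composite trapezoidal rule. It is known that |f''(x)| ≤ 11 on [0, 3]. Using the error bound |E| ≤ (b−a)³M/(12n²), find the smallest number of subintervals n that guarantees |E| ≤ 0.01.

Need 297/(12n²) ≤ 0.01.
n² ≥ 297/(12·0.01) = 2475 ⇒ n ≥ 49.7494, so the smallest n is 50.

50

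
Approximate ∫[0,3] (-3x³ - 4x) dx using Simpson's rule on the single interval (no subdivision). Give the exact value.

-78.75

S = (b−a)/6 · [f(0) + 4f(1.5) + f(3)] = 0.5·[0 + 4·(-16.125) + (-93)] = -78.75.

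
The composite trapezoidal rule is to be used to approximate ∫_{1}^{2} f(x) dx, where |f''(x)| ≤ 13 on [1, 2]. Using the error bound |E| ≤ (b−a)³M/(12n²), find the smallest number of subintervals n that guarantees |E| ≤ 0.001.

Need 13/(12n²) ≤ 0.001.
n² ≥ 13/(12·0.001) = 1083.33 ⇒ n ≥ 32.9140, so the smallest n is 33.

33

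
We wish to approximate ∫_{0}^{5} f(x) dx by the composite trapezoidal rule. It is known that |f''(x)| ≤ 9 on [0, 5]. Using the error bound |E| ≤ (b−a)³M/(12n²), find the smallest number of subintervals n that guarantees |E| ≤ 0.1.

31

Need 1125/(12n²) ≤ 0.1.
n² ≥ 1125/(12·0.1) = 937.5 ⇒ n ≥ 30.6186, so the smallest n is 31.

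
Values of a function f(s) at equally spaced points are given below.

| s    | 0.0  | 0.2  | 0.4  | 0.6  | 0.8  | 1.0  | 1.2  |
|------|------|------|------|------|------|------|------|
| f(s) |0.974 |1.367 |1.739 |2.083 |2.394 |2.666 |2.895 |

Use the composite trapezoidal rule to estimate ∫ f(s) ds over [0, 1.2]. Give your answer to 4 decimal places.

2.4367

h = 0.2, n = 6.
(h/2)·[y₀ + 2y₁ + 2y₂ + 2y₃ + 2y₄ + 2y₅ + y₆] = 0.1·(24.367) = 2.4367.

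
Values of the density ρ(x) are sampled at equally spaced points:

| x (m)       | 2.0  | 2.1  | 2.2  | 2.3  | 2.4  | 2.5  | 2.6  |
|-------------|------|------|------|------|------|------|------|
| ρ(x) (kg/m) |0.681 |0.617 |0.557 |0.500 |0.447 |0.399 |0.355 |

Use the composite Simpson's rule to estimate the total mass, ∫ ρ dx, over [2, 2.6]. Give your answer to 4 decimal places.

h = 0.1, n = 6.
(h/3)·[y₀ + 4y₁ + 2y₂ + 4y₃ + 2y₄ + 4y₅ + y₆] = 0.033333·(9.108) = 0.3036.

0.3036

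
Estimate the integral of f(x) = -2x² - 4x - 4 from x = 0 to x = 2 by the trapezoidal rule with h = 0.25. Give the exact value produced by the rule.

h = (2 − 0)/8 = 0.25.
Nodes x₀,…,x₈ = 0, 0.25, 0.5, 0.75, 1, 1.25, 1.5, 1.75, 2.
f(x) = -2x² - 4x - 4: f₀=-4, f₁=-5.125, f₂=-6.5, f₃=-8.125, f₄=-10, f₅=-12.125, f₆=-14.5, f₇=-17.125, f₈=-20.
(h/2)·[f₀ + 2f₁ + 2f₂ + 2f₃ + 2f₄ + 2f₅ + 2f₆ + 2f₇ + f₈] = 0.125·(-171) = -21.375.

-21.375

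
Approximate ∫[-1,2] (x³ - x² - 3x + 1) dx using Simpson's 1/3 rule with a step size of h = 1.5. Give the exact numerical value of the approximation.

-0.75

h = (2 − (-1))/2 = 1.5.
Nodes x₀,…,x₂ = -1, 0.5, 2.
f(x) = x³ - x² - 3x + 1: f₀=2, f₁=-0.625, f₂=-1.
(h/3)·[f₀ + 4f₁ + f₂] = 0.5·(-1.5) = -0.75.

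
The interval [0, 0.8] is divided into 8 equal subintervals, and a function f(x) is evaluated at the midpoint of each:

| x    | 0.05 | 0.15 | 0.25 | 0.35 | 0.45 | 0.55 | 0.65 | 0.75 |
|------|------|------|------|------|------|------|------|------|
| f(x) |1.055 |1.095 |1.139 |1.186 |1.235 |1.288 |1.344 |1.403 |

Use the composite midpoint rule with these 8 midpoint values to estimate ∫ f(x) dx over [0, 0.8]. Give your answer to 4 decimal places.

h = 0.1, n = 8.
h·[y(m₁) + y(m₂) + y(m₃) + y(m₄) + y(m₅) + y(m₆) + y(m₇) + y(m₈)] = 0.1·(9.745) = 0.9745.

0.9745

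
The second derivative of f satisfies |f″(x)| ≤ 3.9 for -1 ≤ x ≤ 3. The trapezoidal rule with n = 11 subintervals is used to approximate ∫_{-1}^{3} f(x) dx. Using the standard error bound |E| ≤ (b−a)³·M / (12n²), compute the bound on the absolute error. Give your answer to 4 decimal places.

0.1719

|E| ≤ (4)³·3.9 / (12·11²) = 249.6/1452 = 0.1719.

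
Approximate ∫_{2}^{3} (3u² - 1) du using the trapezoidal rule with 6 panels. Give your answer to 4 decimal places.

h = (3 − 2)/6 = 0.166667.
Nodes u₀,…,u₆ = 2, 2.166667, 2.333333, 2.5, 2.666667, 2.833333, 3.
f(u) = 3u² - 1: f₀=11, f₁=13.083333, f₂=15.333333, f₃=17.75, f₄=20.333333, f₅=23.083333, f₆=26.
(h/2)·[f₀ + 2f₁ + 2f₂ + 2f₃ + 2f₄ + 2f₅ + f₆] = 0.083333·(216.166667) = 18.0139.

18.0139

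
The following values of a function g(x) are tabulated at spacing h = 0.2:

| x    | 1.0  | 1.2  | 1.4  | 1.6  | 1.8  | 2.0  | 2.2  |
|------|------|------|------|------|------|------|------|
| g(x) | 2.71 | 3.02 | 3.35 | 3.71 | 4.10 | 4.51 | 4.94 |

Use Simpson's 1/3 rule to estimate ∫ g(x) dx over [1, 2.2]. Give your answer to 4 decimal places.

h = 0.2, n = 6.
(h/3)·[y₀ + 4y₁ + 2y₂ + 4y₃ + 2y₄ + 4y₅ + y₆] = 0.066667·(67.51) = 4.5007.

4.5007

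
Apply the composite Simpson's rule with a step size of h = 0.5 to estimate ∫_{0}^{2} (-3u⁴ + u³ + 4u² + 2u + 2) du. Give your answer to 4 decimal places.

h = (2 − 0)/4 = 0.5.
Nodes u₀,…,u₄ = 0, 0.5, 1, 1.5, 2.
f(u) = -3u⁴ + u³ + 4u² + 2u + 2: f₀=2, f₁=3.9375, f₂=6, f₃=2.1875, f₄=-18.
(h/3)·[f₀ + 4f₁ + 2f₂ + 4f₃ + f₄] = 0.166667·(20.5) = 3.4167.

3.4167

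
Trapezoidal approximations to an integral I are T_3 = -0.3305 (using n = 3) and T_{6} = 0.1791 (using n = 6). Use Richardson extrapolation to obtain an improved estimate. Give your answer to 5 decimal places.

0.34897

R = (4·T_{6} − T_3) / 3 = (4·0.1791 − (-0.3305))/3 = (1.0469)/3 = 0.34897.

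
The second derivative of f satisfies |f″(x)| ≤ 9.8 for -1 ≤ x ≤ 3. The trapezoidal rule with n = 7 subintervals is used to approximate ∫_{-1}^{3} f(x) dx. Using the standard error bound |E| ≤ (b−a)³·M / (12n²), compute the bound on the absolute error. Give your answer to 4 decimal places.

1.0667

|E| ≤ (4)³·9.8 / (12·7²) = 627.2/588 = 1.0667.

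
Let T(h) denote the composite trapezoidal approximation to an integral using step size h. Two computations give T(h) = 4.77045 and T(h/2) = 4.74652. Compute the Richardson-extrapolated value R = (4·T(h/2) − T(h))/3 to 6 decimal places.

R = (4·T(h/2) − T(h)) / 3 = (4·4.74652 − 4.77045)/3 = (14.21563)/3 = 4.738543.

4.738543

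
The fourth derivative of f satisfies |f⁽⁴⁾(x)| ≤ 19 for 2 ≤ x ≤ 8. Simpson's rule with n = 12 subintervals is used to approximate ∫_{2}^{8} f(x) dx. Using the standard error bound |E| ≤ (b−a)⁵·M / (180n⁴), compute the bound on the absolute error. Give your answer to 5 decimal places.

0.03958

|E| ≤ (6)⁵·19 / (180·12⁴) = 147744/3732480 = 0.03958.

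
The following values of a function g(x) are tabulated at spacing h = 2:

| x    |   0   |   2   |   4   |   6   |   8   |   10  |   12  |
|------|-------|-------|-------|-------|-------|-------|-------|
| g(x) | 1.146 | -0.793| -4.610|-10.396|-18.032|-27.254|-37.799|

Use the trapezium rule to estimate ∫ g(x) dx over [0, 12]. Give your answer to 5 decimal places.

-158.82300

h = 2, n = 6.
(h/2)·[y₀ + 2y₁ + 2y₂ + 2y₃ + 2y₄ + 2y₅ + y₆] = 1·(-158.823) = -158.82300.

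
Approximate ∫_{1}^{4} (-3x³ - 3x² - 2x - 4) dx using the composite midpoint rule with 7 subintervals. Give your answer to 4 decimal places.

-280.0791

h = (4 − 1)/7 = 0.428571.
Midpoints m₁,…,m₇ = 1.214286, 1.642857, 2.071429, 2.5, 2.928571, 3.357143, 3.785714.
f(m₁)=-16.223397, f(m₂)=-28.684767, f(m₃)=-47.679665, f(m₄)=-74.625, f(m₅)=-110.937682, f(m₆)=-158.034621, f(m₇)=-217.332726.
h·[f(m₁) + f(m₂) + f(m₃) + f(m₄) + f(m₅) + f(m₆) + f(m₇)] = 0.428571·(-653.517857) = -280.0791.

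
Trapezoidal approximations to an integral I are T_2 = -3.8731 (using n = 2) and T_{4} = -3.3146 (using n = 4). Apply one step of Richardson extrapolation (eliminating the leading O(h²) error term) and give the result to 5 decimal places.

-3.12843

R = (4·T_{4} − T_2) / 3 = (4·(-3.3146) − (-3.8731))/3 = (-9.3853)/3 = -3.12843.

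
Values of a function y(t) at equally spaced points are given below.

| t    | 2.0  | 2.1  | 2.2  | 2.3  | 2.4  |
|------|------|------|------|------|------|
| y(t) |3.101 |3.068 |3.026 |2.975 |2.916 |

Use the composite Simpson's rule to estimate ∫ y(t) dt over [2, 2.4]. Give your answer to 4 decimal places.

1.2080

h = 0.1, n = 4.
(h/3)·[y₀ + 4y₁ + 2y₂ + 4y₃ + y₄] = 0.033333·(36.241) = 1.2080.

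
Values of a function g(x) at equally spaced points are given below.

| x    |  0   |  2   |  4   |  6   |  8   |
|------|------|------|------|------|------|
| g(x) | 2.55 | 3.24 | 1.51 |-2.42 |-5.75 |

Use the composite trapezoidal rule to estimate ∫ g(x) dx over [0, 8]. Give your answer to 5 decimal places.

1.46000

h = 2, n = 4.
(h/2)·[y₀ + 2y₁ + 2y₂ + 2y₃ + y₄] = 1·(1.46) = 1.46000.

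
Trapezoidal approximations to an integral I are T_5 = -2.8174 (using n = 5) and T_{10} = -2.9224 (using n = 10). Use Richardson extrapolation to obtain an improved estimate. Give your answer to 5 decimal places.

R = (4·T_{10} − T_5) / 3 = (4·(-2.9224) − (-2.8174))/3 = (-8.8722)/3 = -2.95740.

-2.95740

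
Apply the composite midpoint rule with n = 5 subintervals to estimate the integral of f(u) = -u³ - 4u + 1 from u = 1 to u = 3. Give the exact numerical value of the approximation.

h = (3 − 1)/5 = 0.4.
Midpoints m₁,…,m₅ = 1.2, 1.6, 2, 2.4, 2.8.
f(m₁)=-5.528, f(m₂)=-9.496, f(m₃)=-15, f(m₄)=-22.424, f(m₅)=-32.152.
h·[f(m₁) + f(m₂) + f(m₃) + f(m₄) + f(m₅)] = 0.4·(-84.6) = -33.84.

-33.84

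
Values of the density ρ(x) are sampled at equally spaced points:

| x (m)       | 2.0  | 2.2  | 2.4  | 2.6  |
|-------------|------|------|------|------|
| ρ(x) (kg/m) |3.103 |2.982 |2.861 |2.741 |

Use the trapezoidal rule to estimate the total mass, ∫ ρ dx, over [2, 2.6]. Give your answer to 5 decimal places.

1.75300

h = 0.2, n = 3.
(h/2)·[y₀ + 2y₁ + 2y₂ + y₃] = 0.1·(17.530) = 1.75300.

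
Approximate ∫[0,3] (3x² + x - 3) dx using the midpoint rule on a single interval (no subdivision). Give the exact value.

M = (b−a)·f(1.5) = 3·(5.25) = 15.75.

15.75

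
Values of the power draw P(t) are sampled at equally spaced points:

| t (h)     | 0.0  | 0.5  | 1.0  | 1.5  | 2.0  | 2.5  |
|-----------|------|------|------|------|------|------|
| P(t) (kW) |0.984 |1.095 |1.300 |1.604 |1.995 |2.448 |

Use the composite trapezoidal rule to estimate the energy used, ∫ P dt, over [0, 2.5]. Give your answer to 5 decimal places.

h = 0.5, n = 5.
(h/2)·[y₀ + 2y₁ + 2y₂ + 2y₃ + 2y₄ + y₅] = 0.25·(15.420) = 3.85500.

3.85500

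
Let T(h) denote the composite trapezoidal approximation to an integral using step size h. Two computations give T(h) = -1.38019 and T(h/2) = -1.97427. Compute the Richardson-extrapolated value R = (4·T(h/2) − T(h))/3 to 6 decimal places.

R = (4·T(h/2) − T(h)) / 3 = (4·(-1.97427) − (-1.38019))/3 = (-6.51689)/3 = -2.172297.

-2.172297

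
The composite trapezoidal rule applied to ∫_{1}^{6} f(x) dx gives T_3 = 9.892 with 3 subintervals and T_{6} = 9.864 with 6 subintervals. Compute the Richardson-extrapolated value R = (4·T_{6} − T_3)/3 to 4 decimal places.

R = (4·T_{6} − T_3) / 3 = (4·9.864 − 9.892)/3 = (29.564)/3 = 9.8547.

9.8547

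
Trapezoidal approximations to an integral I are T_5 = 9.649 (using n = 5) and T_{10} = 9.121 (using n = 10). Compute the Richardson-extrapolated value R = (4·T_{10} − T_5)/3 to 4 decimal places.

R = (4·T_{10} − T_5) / 3 = (4·9.121 − 9.649)/3 = (26.835)/3 = 8.9450.

8.9450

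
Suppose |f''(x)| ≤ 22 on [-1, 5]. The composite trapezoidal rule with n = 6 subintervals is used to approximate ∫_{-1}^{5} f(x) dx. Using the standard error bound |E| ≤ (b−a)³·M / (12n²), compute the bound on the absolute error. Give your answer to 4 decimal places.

11.0000

|E| ≤ (6)³·22 / (12·6²) = 4752/432 = 11.0000.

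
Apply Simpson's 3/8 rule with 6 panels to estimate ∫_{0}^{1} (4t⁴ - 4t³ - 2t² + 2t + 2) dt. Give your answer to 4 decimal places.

h = (1 − 0)/6 = 0.166667.
Nodes t₀,…,t₆ = 0, 0.166667, 0.333333, 0.5, 0.666667, 0.833333, 1.
f(t) = 4t⁴ - 4t³ - 2t² + 2t + 2: f₀=2, f₁=2.262346, f₂=2.345679, f₃=2.25, f₄=2.049383, f₅=1.891975, f₆=2.
(3h/8)·[f₀ + 3f₁ + 3f₂ + 2f₃ + 3f₄ + 3f₅ + f₆] = 0.0625·(34.148148) = 2.1343.

2.1343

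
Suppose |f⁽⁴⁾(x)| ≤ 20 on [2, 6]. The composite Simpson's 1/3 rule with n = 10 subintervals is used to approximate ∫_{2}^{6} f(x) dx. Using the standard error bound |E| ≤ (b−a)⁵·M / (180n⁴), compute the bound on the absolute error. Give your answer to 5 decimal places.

|E| ≤ (4)⁵·20 / (180·10⁴) = 20480/1800000 = 0.01138.

0.01138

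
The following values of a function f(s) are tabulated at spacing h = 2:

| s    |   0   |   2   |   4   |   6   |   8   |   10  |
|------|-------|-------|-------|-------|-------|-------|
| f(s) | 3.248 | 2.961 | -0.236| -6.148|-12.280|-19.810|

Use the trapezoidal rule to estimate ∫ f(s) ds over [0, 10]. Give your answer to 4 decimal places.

-47.9680

h = 2, n = 5.
(h/2)·[y₀ + 2y₁ + 2y₂ + 2y₃ + 2y₄ + y₅] = 1·(-47.968) = -47.9680.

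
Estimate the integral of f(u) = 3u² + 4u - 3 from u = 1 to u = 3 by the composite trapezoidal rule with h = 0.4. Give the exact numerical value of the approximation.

36.16

h = (3 − 1)/5 = 0.4.
Nodes u₀,…,u₅ = 1, 1.4, 1.8, 2.2, 2.6, 3.
f(u) = 3u² + 4u - 3: f₀=4, f₁=8.48, f₂=13.92, f₃=20.32, f₄=27.68, f₅=36.
(h/2)·[f₀ + 2f₁ + 2f₂ + 2f₃ + 2f₄ + f₅] = 0.2·(180.8) = 36.16.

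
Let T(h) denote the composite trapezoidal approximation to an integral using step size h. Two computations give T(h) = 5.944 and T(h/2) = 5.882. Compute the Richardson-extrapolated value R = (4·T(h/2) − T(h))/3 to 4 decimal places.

5.8613

R = (4·T(h/2) − T(h)) / 3 = (4·5.882 − 5.944)/3 = (17.584)/3 = 5.8613.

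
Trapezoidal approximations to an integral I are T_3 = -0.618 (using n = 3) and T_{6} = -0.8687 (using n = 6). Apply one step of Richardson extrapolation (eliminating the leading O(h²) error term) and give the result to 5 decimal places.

R = (4·T_{6} − T_3) / 3 = (4·(-0.8687) − (-0.618))/3 = (-2.8568)/3 = -0.95227.

-0.95227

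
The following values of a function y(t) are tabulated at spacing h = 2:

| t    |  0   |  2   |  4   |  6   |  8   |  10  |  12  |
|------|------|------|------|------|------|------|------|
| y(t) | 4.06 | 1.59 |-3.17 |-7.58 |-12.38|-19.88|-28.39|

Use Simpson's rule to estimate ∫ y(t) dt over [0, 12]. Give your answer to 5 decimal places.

-105.94000

h = 2, n = 6.
(h/3)·[y₀ + 4y₁ + 2y₂ + 4y₃ + 2y₄ + 4y₅ + y₆] = 0.666667·(-158.91) = -105.94000.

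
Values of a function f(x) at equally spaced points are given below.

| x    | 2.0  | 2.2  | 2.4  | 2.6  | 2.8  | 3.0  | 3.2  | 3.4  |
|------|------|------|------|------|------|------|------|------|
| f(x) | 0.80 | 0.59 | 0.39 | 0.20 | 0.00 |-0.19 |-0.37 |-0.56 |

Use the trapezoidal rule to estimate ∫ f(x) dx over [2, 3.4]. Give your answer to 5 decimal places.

h = 0.2, n = 7.
(h/2)·[y₀ + 2y₁ + 2y₂ + 2y₃ + 2y₄ + 2y₅ + 2y₆ + y₇] = 0.1·(1.48) = 0.14800.

0.14800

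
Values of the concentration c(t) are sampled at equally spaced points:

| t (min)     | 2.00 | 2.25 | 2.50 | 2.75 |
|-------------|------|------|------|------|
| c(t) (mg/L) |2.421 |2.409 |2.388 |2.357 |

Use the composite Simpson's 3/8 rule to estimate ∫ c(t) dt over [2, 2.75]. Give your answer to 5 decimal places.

h = 0.25, n = 3.
(3h/8)·[y₀ + 3y₁ + 3y₂ + y₃] = 0.09375·(19.169) = 1.79709.

1.79709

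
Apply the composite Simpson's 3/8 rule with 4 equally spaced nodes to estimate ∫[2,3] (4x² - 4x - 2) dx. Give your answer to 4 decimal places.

h = (3 − 2)/3 = 0.333333.
Nodes x₀,…,x₃ = 2, 2.333333, 2.666667, 3.
f(x) = 4x² - 4x - 2: f₀=6, f₁=10.444444, f₂=15.777778, f₃=22.
(3h/8)·[f₀ + 3f₁ + 3f₂ + f₃] = 0.125·(106.666667) = 13.3333.

13.3333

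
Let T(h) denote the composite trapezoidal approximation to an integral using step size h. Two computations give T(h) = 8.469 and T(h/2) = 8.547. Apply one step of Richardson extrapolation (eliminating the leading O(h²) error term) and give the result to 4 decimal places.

8.5730

R = (4·T(h/2) − T(h)) / 3 = (4·8.547 − 8.469)/3 = (25.719)/3 = 8.5730.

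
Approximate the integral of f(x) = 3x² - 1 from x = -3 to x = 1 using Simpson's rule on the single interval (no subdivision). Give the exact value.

24

S = (b−a)/6 · [f(-3) + 4f(-1) + f(1)] = 0.666667·[26 + 4·2 + 2] = 24.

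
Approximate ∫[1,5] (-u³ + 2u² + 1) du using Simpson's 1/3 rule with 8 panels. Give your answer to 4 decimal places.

h = (5 − 1)/8 = 0.5.
Nodes u₀,…,u₈ = 1, 1.5, 2, 2.5, 3, 3.5, 4, 4.5, 5.
f(u) = -u³ + 2u² + 1: f₀=2, f₁=2.125, f₂=1, f₃=-2.125, f₄=-8, f₅=-17.375, f₆=-31, f₇=-49.625, f₈=-74.
(h/3)·[f₀ + 4f₁ + 2f₂ + 4f₃ + 2f₄ + 4f₅ + 2f₆ + 4f₇ + f₈] = 0.166667·(-416) = -69.3333.

-69.3333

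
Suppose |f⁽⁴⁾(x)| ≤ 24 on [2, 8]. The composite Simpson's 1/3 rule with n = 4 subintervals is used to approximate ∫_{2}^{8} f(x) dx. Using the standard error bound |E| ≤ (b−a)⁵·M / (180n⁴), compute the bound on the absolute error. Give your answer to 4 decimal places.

4.0500

|E| ≤ (6)⁵·24 / (180·4⁴) = 186624/46080 = 4.0500.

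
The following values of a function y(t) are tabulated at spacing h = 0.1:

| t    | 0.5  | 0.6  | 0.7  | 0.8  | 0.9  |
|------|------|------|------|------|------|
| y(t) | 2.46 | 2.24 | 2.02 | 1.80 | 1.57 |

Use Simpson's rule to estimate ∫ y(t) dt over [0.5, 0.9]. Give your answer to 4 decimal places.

h = 0.1, n = 4.
(h/3)·[y₀ + 4y₁ + 2y₂ + 4y₃ + y₄] = 0.033333·(24.23) = 0.8077.

0.8077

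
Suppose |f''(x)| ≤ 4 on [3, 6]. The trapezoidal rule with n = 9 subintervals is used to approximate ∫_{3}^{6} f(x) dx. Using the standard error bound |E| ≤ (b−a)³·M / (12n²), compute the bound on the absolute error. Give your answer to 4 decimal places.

0.1111

|E| ≤ (3)³·4 / (12·9²) = 108/972 = 0.1111.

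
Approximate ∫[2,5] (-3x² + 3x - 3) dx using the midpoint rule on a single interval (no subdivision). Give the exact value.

M = (b−a)·f(3.5) = 3·(-29.25) = -87.75.

-87.75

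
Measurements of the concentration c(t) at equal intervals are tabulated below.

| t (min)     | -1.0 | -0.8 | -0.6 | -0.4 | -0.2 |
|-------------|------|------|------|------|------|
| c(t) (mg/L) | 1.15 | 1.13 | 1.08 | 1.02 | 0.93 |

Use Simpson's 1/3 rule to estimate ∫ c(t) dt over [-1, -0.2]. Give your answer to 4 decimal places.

h = 0.2, n = 4.
(h/3)·[y₀ + 4y₁ + 2y₂ + 4y₃ + y₄] = 0.066667·(12.84) = 0.8560.

0.8560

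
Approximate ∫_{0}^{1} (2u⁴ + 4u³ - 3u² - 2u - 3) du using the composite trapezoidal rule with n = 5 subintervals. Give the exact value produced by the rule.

-3.55344

h = (1 − 0)/5 = 0.2.
Nodes u₀,…,u₅ = 0, 0.2, 0.4, 0.6, 0.8, 1.
f(u) = 2u⁴ + 4u³ - 3u² - 2u - 3: f₀=-3, f₁=-3.4848, f₂=-3.9728, f₃=-4.1568, f₄=-3.6528, f₅=-2.
(h/2)·[f₀ + 2f₁ + 2f₂ + 2f₃ + 2f₄ + f₅] = 0.1·(-35.5344) = -3.55344.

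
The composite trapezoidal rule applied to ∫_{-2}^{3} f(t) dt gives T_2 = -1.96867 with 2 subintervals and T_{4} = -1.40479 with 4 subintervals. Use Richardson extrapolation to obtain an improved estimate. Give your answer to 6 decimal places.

R = (4·T_{4} − T_2) / 3 = (4·(-1.40479) − (-1.96867))/3 = (-3.65049)/3 = -1.216830.

-1.216830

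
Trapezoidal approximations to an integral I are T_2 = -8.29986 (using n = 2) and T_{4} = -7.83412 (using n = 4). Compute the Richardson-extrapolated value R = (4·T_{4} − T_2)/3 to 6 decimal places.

-7.678873

R = (4·T_{4} − T_2) / 3 = (4·(-7.83412) − (-8.29986))/3 = (-23.03662)/3 = -7.678873.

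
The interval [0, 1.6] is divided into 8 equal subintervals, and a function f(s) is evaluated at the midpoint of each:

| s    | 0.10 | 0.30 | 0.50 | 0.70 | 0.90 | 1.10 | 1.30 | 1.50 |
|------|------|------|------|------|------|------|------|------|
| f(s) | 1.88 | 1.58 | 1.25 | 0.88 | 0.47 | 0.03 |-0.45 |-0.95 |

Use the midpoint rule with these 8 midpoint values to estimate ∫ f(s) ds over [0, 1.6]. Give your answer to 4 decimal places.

h = 0.2, n = 8.
h·[y(m₁) + y(m₂) + y(m₃) + y(m₄) + y(m₅) + y(m₆) + y(m₇) + y(m₈)] = 0.2·(4.69) = 0.9380.

0.9380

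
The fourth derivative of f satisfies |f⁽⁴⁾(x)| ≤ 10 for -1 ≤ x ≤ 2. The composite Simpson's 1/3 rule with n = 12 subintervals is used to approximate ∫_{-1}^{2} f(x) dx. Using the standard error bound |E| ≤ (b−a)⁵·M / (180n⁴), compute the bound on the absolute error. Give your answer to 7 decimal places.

0.0006510

|E| ≤ (3)⁵·10 / (180·12⁴) = 2430/3732480 = 0.0006510.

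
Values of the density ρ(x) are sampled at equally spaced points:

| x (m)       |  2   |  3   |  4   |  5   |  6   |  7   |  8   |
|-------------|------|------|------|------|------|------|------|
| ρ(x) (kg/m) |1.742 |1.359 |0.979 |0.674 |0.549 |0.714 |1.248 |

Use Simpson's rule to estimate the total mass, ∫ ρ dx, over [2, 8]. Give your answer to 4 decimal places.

h = 1, n = 6.
(h/3)·[y₀ + 4y₁ + 2y₂ + 4y₃ + 2y₄ + 4y₅ + y₆] = 0.333333·(17.034) = 5.6780.

5.6780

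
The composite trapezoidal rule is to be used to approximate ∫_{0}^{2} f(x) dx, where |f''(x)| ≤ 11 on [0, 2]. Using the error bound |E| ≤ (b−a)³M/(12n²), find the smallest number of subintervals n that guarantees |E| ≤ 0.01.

28

Need 88/(12n²) ≤ 0.01.
n² ≥ 88/(12·0.01) = 733.333 ⇒ n ≥ 27.0801, so the smallest n is 28.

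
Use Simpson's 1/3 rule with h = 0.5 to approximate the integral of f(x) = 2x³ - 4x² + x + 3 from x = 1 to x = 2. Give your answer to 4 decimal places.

2.6667

h = (2 − 1)/2 = 0.5.
Nodes x₀,…,x₂ = 1, 1.5, 2.
f(x) = 2x³ - 4x² + x + 3: f₀=2, f₁=2.25, f₂=5.
(h/3)·[f₀ + 4f₁ + f₂] = 0.166667·(16) = 2.6667.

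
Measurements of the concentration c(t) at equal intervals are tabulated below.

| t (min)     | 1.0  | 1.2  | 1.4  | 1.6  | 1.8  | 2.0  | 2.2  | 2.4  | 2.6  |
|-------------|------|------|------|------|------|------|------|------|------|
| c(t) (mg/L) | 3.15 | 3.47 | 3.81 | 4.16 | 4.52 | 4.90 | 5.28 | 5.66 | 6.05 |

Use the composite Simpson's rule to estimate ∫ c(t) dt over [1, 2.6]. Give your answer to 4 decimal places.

h = 0.2, n = 8.
(h/3)·[y₀ + 4y₁ + 2y₂ + 4y₃ + 2y₄ + 4y₅ + 2y₆ + 4y₇ + y₈] = 0.066667·(109.18) = 7.2787.

7.2787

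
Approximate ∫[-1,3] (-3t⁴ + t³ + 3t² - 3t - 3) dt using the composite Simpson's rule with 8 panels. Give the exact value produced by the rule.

h = (3 − (-1))/8 = 0.5.
Nodes t₀,…,t₈ = -1, -0.5, 0, 0.5, 1, 1.5, 2, 2.5, 3.
f(t) = -3t⁴ + t³ + 3t² - 3t - 3: f₀=-1, f₁=-1.0625, f₂=-3, f₃=-3.8125, f₄=-5, f₅=-12.5625, f₆=-37, f₇=-93.3125, f₈=-201.
(h/3)·[f₀ + 4f₁ + 2f₂ + 4f₃ + 2f₄ + 4f₅ + 2f₆ + 4f₇ + f₈] = 0.166667·(-735) = -122.5.

-122.5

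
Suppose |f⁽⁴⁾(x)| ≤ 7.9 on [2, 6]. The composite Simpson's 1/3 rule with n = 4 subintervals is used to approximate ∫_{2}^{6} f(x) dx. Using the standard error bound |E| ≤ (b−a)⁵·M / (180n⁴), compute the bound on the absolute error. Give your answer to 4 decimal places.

0.1756

|E| ≤ (4)⁵·7.9 / (180·4⁴) = 8089.6/46080 = 0.1756.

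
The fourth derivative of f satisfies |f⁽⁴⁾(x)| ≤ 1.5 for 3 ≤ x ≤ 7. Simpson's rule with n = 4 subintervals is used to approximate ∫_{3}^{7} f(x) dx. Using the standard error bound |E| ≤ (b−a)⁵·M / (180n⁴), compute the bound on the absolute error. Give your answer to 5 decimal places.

0.03333

|E| ≤ (4)⁵·1.5 / (180·4⁴) = 1536/46080 = 0.03333.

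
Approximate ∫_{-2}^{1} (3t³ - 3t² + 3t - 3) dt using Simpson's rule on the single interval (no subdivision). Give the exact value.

-33.75

S = (b−a)/6 · [f(-2) + 4f(-0.5) + f(1)] = 0.5·[(-45) + 4·(-5.625) + 0] = -33.75.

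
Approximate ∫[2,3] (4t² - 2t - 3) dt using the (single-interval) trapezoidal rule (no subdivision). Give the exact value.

T = (b−a)/2 · [f(2) + f(3)] = 0.5·[9 + 27] = 18.

18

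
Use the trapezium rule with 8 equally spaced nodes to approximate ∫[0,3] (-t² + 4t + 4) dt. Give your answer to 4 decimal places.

h = (3 − 0)/7 = 0.428571.
Nodes t₀,…,t₇ = 0, 0.428571, 0.857143, 1.285714, 1.714286, 2.142857, 2.571429, 3.
f(t) = -t² + 4t + 4: f₀=4, f₁=5.530612, f₂=6.693878, f₃=7.489796, f₄=7.918367, f₅=7.979592, f₆=7.673469, f₇=7.
(h/2)·[f₀ + 2f₁ + 2f₂ + 2f₃ + 2f₄ + 2f₅ + 2f₆ + f₇] = 0.214286·(97.571429) = 20.9082.

20.9082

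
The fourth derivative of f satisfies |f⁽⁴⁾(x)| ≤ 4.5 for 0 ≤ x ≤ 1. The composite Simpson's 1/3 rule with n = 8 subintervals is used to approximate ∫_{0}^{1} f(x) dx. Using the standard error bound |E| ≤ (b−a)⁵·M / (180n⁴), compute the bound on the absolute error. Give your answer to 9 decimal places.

|E| ≤ (1)⁵·4.5 / (180·8⁴) = 4.5/737280 = 0.000006104.

0.000006104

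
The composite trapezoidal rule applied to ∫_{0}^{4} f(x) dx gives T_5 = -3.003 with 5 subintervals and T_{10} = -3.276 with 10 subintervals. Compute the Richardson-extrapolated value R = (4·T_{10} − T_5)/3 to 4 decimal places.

-3.3670

R = (4·T_{10} − T_5) / 3 = (4·(-3.276) − (-3.003))/3 = (-10.101)/3 = -3.3670.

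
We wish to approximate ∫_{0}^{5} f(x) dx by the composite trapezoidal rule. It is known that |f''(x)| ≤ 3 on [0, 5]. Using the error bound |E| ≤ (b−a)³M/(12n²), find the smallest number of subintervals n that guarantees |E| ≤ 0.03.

33

Need 375/(12n²) ≤ 0.03.
n² ≥ 375/(12·0.03) = 1041.67 ⇒ n ≥ 32.2749, so the smallest n is 33.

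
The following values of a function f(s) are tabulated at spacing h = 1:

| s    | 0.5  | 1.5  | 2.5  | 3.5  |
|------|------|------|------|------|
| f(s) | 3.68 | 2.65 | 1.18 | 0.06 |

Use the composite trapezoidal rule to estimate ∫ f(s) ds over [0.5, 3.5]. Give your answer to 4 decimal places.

5.7000

h = 1, n = 3.
(h/2)·[y₀ + 2y₁ + 2y₂ + y₃] = 0.5·(11.40) = 5.7000.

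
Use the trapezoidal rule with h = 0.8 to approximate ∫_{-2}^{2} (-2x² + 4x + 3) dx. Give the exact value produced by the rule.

h = (2 − (-2))/5 = 0.8.
Nodes x₀,…,x₅ = -2, -1.2, -0.4, 0.4, 1.2, 2.
f(x) = -2x² + 4x + 3: f₀=-13, f₁=-4.68, f₂=1.08, f₃=4.28, f₄=4.92, f₅=3.
(h/2)·[f₀ + 2f₁ + 2f₂ + 2f₃ + 2f₄ + f₅] = 0.4·(1.2) = 0.48.

0.48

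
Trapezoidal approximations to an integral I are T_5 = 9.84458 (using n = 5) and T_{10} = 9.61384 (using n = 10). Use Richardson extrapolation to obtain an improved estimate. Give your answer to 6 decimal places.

R = (4·T_{10} − T_5) / 3 = (4·9.61384 − 9.84458)/3 = (28.61078)/3 = 9.536927.

9.536927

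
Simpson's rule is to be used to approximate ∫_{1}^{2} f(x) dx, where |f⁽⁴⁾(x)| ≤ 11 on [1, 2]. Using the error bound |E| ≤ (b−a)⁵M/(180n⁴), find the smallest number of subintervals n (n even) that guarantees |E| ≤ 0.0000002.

Need 11/(180n⁴) ≤ 0.0000002.
n⁴ ≥ 11/(180·0.0000002) = 305556 ⇒ n ≥ 23.5111, so the smallest even n is 24. (n must be even for Simpson's rule.)

24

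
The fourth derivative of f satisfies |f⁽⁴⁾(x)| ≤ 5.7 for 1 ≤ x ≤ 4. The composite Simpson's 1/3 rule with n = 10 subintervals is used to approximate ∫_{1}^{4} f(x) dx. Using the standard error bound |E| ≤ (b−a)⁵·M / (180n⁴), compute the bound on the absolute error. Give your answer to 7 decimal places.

0.0007695

|E| ≤ (3)⁵·5.7 / (180·10⁴) = 1385.1/1800000 = 0.0007695.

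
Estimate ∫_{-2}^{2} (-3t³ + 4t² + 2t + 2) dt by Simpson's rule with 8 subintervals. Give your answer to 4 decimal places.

29.3333

h = (2 − (-2))/8 = 0.5.
Nodes t₀,…,t₈ = -2, -1.5, -1, -0.5, 0, 0.5, 1, 1.5, 2.
f(t) = -3t³ + 4t² + 2t + 2: f₀=38, f₁=18.125, f₂=7, f₃=2.375, f₄=2, f₅=3.625, f₆=5, f₇=3.875, f₈=-2.
(h/3)·[f₀ + 4f₁ + 2f₂ + 4f₃ + 2f₄ + 4f₅ + 2f₆ + 4f₇ + f₈] = 0.166667·(176) = 29.3333.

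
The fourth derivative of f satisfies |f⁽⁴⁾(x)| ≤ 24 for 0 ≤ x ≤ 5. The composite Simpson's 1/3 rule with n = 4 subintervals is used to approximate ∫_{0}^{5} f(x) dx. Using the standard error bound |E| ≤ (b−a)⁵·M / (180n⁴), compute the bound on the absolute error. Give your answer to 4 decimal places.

|E| ≤ (5)⁵·24 / (180·4⁴) = 75000/46080 = 1.6276.

1.6276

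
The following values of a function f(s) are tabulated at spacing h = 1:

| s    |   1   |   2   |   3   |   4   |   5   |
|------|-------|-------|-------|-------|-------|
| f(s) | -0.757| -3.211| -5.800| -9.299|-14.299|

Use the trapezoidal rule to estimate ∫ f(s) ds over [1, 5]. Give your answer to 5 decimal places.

-25.83800

h = 1, n = 4.
(h/2)·[y₀ + 2y₁ + 2y₂ + 2y₃ + y₄] = 0.5·(-51.676) = -25.83800.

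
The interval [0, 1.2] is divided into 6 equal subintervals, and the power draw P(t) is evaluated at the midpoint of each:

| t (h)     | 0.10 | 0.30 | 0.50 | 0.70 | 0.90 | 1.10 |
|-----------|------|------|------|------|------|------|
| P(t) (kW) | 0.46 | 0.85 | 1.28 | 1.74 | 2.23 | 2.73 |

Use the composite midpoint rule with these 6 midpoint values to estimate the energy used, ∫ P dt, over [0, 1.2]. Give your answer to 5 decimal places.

1.85800

h = 0.2, n = 6.
h·[y(m₁) + y(m₂) + y(m₃) + y(m₄) + y(m₅) + y(m₆)] = 0.2·(9.29) = 1.85800.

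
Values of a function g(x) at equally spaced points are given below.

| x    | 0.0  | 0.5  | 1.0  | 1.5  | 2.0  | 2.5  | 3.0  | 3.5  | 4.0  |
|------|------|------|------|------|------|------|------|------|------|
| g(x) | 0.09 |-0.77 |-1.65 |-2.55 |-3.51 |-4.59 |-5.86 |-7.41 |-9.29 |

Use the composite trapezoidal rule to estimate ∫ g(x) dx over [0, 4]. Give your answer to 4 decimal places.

-15.4700

h = 0.5, n = 8.
(h/2)·[y₀ + 2y₁ + 2y₂ + 2y₃ + 2y₄ + 2y₅ + 2y₆ + 2y₇ + y₈] = 0.25·(-61.88) = -15.4700.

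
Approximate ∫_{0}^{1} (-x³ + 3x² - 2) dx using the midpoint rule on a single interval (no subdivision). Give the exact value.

-1.375

M = (b−a)·f(0.5) = 1·(-1.375) = -1.375.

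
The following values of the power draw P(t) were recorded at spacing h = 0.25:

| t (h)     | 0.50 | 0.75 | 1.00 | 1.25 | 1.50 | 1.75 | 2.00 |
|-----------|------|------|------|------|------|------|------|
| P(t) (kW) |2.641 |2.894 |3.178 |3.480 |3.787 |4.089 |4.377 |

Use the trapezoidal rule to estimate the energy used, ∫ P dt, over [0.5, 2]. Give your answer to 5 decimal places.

5.23425

h = 0.25, n = 6.
(h/2)·[y₀ + 2y₁ + 2y₂ + 2y₃ + 2y₄ + 2y₅ + y₆] = 0.125·(41.874) = 5.23425.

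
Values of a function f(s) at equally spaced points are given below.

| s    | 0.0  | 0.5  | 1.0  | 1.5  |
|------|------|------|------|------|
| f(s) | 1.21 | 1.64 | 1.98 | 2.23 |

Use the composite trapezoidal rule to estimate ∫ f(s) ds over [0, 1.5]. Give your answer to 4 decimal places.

h = 0.5, n = 3.
(h/2)·[y₀ + 2y₁ + 2y₂ + y₃] = 0.25·(10.68) = 2.6700.

2.6700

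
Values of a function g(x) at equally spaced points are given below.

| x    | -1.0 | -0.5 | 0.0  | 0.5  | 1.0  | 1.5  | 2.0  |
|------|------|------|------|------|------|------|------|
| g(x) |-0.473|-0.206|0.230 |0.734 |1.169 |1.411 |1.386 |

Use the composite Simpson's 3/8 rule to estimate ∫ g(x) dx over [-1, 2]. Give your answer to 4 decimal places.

h = 0.5, n = 6.
(3h/8)·[y₀ + 3y₁ + 3y₂ + 2y₃ + 3y₄ + 3y₅ + y₆] = 0.1875·(10.193) = 1.9112.

1.9112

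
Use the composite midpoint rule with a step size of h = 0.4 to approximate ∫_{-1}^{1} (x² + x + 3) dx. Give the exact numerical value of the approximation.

6.64

h = (1 − (-1))/5 = 0.4.
Midpoints m₁,…,m₅ = -0.8, -0.4, 0, 0.4, 0.8.
f(m₁)=2.84, f(m₂)=2.76, f(m₃)=3, f(m₄)=3.56, f(m₅)=4.44.
h·[f(m₁) + f(m₂) + f(m₃) + f(m₄) + f(m₅)] = 0.4·(16.6) = 6.64.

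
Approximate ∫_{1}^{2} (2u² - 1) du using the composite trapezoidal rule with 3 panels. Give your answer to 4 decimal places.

3.7037

h = (2 − 1)/3 = 0.333333.
Nodes u₀,…,u₃ = 1, 1.333333, 1.666667, 2.
f(u) = 2u² - 1: f₀=1, f₁=2.555556, f₂=4.555556, f₃=7.
(h/2)·[f₀ + 2f₁ + 2f₂ + f₃] = 0.166667·(22.222222) = 3.7037.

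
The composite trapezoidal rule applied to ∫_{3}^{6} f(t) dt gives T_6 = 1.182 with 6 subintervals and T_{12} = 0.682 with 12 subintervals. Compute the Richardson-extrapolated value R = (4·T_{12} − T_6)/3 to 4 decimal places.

0.5153

R = (4·T_{12} − T_6) / 3 = (4·0.682 − 1.182)/3 = (1.546)/3 = 0.5153.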